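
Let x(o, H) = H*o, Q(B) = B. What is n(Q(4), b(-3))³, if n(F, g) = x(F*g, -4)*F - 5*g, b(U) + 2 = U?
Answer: 41063625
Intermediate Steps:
b(U) = -2 + U
n(F, g) = -5*g - 4*g*F² (n(F, g) = (-4*F*g)*F - 5*g = -4*g*F² - 5*g = -5*g - 4*g*F²)
n(Q(4), b(-3))³ = ((-2 - 3)*(-5 - 4*4²))³ = (-5*(-5 - 4*16))³ = (-5*(-5 - 64))³ = (-5*(-69))³ = 345³ = 41063625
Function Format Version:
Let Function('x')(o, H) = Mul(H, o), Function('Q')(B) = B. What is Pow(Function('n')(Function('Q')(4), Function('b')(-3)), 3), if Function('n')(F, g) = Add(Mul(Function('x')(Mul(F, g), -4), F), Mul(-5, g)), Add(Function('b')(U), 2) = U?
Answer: 41063625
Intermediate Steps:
Function('b')(U) = Add(-2, U)
Function('n')(F, g) = Add(Mul(-5, g), Mul(-4, g, Pow(F, 2))) (Function('n')(F, g) = Add(Mul(Mul(-4, Mul(F, g)), F), Mul(-5, g)) = Add(Mul(Mul(-4, F, g), F), Mul(-5, g)) = Add(Mul(-4, g, Pow(F, 2)), Mul(-5, g)) = Add(Mul(-5, g), Mul(-4, g, Pow(F, 2))))
Pow(Function('n')(Function('Q')(4), Function('b')(-3)), 3) = Pow(Mul(Add(-2, -3), Add(-5, Mul(-4, Pow(4, 2)))), 3) = Pow(Mul(-5, Add(-5, Mul(-4, 16))), 3) = Pow(Mul(-5, Add(-5, -64)), 3) = Pow(Mul(-5, -69), 3) = Pow(345, 3) = 41063625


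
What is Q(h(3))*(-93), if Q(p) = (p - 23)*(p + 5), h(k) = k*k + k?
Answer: 17391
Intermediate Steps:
h(k) = k + k**2 (h(k) = k**2 + k = k + k**2)
Q(p) = (-23 + p)*(5 + p)
Q(h(3))*(-93) = (-115 + (3*(1 + 3))**2 - 54*(1 + 3))*(-93) = (-115 + (3*4)**2 - 54*4)*(-93) = (-115 + 12**2 - 18*12)*(-93) = (-115 + 144 - 216)*(-93) = -187*(-93) = 17391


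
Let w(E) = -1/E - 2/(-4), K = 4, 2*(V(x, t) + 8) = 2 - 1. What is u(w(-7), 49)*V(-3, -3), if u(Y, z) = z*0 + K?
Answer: -30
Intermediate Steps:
V(x, t) = -15/2 (V(x, t) = -8 + (2 - 1)/2 = -8 + (1/2)*1 = -8 + 1/2 = -15/2)
w(E) = 1/2 - 1/E (w(E) = -1/E - 2*(-1/4) = -1/E + 1/2 = 1/2 - 1/E)
u(Y, z) = 4 (u(Y, z) = z*0 + 4 = 0 + 4 = 4)
u(w(-7), 49)*V(-3, -3) = 4*(-15/2) = -30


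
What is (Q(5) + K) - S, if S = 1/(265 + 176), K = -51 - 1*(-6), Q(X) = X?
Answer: -17641/441 ≈ -40.002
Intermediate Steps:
K = -45 (K = -51 + 6 = -45)
S = 1/441 ≈ 0.0022676
(Q(5) + K) - S = (5 - 45) - 1*1/441 = -40 - 1/441 = -17641/441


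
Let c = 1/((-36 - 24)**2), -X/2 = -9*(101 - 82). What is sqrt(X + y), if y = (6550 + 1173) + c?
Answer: sqrt(29034001)/60 ≈ 89.805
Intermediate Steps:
X = 342 (X = -(-18)*(101 - 82) = -(-18)*19 = -2*(-171) = 342)
c = 1/3600 (c = 1/((-60)**2) = 1/3600 ≈ 0.00027778)
y = 27802801/3600 (y = (6550 + 1173) + 1/3600 = 7723 + 1/3600 = 27802801/3600 ≈ 7723.0)
sqrt(X + y) = sqrt(342 + 27802801/3600) = sqrt(29034001/3600) = sqrt(29034001)/60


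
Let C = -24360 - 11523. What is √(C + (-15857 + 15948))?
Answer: 4*I*√2237 ≈ 189.19*I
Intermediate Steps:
C = -35883
√(C + (-15857 + 15948)) = √(-35883 + (-15857 + 15948)) = √(-35883 + 91) = √(-35792) = 4*I*√2237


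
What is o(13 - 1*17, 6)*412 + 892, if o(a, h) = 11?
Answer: 5424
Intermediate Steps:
o(13 - 1*17, 6)*412 + 892 = 11*412 + 892 = 4532 + 892 = 5424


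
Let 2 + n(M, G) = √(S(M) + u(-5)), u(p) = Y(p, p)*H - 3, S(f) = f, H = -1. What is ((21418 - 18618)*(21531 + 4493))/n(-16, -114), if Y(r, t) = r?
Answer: -72867200/9 - 36433600*I*√14/9 ≈ -8.0964e+6 - 1.5147e+7*I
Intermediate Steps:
u(p) = -3 - p (u(p) = p*(-1) - 3 = -p - 3 = -3 - p)
n(M, G) = -2 + √(2 + M) (n(M, G) = -2 + √(M + (-3 - 1*(-5))) = -2 + √(M + (-3 + 5)) = -2 + √(M + 2) = -2 + √(2 + M))
((21418 - 18618)*(21531 + 4493))/n(-16, -114) = ((21418 - 18618)*(21531 + 4493))/(-2 + √(2 - 16)) = (2800*26024)/(-2 + √(-14)) = 72867200/(-2 + I*√14)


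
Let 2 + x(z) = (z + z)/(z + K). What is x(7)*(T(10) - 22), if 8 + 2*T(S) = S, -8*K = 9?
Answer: -378/47 ≈ -8.0426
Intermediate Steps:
K = -9/8 (K = -⅛*9 = -9/8 ≈ -1.1250)
T(S) = -4 + S/2
x(z) = -2 + 2*z/(-9/8 + z) (x(z) = -2 + (z + z)/(z - 9/8) = -2 + (2*z)/(-9/8 + z) = -2 + 2*z/(-9/8 + z))
x(7)*(T(10) - 22) = (18/(-9 + 8*7))*((-4 + (½)*10) - 22) = (18/(-9 + 56))*((-4 + 5) - 22) = (18/47)*(1 - 22) = (18*(1/47))*(-21) = (18/47)*(-21) = -378/47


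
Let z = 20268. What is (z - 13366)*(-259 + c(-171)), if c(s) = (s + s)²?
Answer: 805497910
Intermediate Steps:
c(s) = 4*s² (c(s) = (2*s)² = 4*s²)
(z - 13366)*(-259 + c(-171)) = (20268 - 13366)*(-259 + 4*(-171)²) = 6902*(-259 + 4*29241) = 6902*(-259 + 116964) = 6902*116705 = 805497910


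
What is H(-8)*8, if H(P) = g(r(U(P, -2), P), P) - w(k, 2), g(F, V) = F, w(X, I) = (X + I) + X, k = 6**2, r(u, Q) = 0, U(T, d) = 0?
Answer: -592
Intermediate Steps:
k = 36
w(X, I) = I + 2*X (w(X, I) = (I + X) + X = I + 2*X)
H(P) = -74 (H(P) = 0 - (2 + 2*36) = 0 - (2 + 72) = 0 - 1*74 = 0 - 74 = -74)
H(-8)*8 = -74*8 = -592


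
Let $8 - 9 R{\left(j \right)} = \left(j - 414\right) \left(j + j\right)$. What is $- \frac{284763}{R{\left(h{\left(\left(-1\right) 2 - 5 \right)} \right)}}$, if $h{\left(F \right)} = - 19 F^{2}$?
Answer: $\frac{854289}{834794} \approx 1.0234$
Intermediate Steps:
$R{\left(j \right)} = \frac{8}{9} - \frac{2 j \left(-414 + j\right)}{9}$ ($R{\left(j \right)} = \frac{8}{9} - \frac{\left(j - 414\right) \left(j + j\right)}{9} = \frac{8}{9} - \frac{\left(-414 + j\right) 2 j}{9} = \frac{8}{9} - \frac{2 j \left(-414 + j\right)}{9}$)
$- \frac{284763}{R{\left(h{\left(\left(-1\right) 2 - 5 \right)} \right)}} = - \frac{284763}{\frac{8}{9} + 92 \left(- 19 \left(\left(-1\right) 2 - 5\right)^{2}\right) - \frac{2 \left(- 19 \left(\left(-1\right) 2 - 5\right)^{2}\right)^{2}}{9}} = - \frac{284763}{\frac{8}{9} + 92 \left(- 19 \left(-2 - 5\right)^{2}\right) - \frac{2 \left(- 19 \left(-2 - 5\right)^{2}\right)^{2}}{9}} = - \frac{284763}{\frac{8}{9} + 92 \left(- 19 \left(-7\right)^{2}\right) - \frac{2 \left(- 19 \left(-7\right)^{2}\right)^{2}}{9}} = - \frac{284763}{\frac{8}{9} + 92 \left(\left(-19\right) 49\right) - \frac{2 \left(\left(-19\right) 49\right)^{2}}{9}} = - \frac{284763}{\frac{8}{9} + 92 \left(-931\right) - \frac{2 \left(-931\right)^{2}}{9}} = - \frac{284763}{\frac{8}{9} - 85652 - \frac{1733522}{9}} = - \frac{284763}{- \frac{834794}{3}} = \left(-284763\right) \left(- \frac{3}{834794}\right) = \frac{854289}{834794}$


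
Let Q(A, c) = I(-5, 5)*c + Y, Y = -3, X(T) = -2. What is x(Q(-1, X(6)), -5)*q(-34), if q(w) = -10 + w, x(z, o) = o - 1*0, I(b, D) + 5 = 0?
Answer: 220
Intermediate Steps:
I(b, D) = -5 (I(b, D) = -5 + 0 = -5)
Q(A, c) = -3 - 5*c (Q(A, c) = -5*c - 3 = -3 - 5*c)
x(z, o) = o (x(z, o) = o + 0 = o)
x(Q(-1, X(6)), -5)*q(-34) = -5*(-10 - 34) = -5*(-44) = 220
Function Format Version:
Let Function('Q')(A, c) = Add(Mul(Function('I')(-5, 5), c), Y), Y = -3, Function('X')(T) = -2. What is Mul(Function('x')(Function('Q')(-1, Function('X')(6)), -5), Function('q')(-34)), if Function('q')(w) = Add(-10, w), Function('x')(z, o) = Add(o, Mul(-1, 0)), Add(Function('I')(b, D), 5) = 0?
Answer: 220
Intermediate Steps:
Function('I')(b, D) = -5 (Function('I')(b, D) = Add(-5, 0) = -5)
Function('Q')(A, c) = Add(-3, Mul(-5, c)) (Function('Q')(A, c) = Add(Mul(-5, c), -3) = Add(-3, Mul(-5, c)))
Function('x')(z, o) = o (Function('x')(z, o) = Add(o, 0) = o)
Mul(Function('x')(Function('Q')(-1, Function('X')(6)), -5), Function('q')(-34)) = Mul(-5, Add(-10, -34)) = Mul(-5, -44) = 220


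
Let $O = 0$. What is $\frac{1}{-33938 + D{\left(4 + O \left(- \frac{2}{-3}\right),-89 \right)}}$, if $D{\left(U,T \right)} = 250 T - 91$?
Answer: $- \frac{1}{56279} \approx -1.7769 \cdot 10^{-5}$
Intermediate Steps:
$D{\left(U,T \right)} = -91 + 250 T$
$\frac{1}{-33938 + D{\left(4 + O \left(- \frac{2}{-3}\right),-89 \right)}} = \frac{1}{-33938 + \left(-91 + 250 \left(-89\right)\right)} = \frac{1}{-33938 - 22341} = \frac{1}{-56279} = - \frac{1}{56279}$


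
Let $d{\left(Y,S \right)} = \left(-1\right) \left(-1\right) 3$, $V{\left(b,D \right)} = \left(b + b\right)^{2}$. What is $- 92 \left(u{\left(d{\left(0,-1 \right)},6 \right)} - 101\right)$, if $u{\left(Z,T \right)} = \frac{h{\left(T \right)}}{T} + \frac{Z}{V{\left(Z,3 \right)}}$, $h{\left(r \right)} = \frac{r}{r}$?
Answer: $9269$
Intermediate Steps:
$V{\left(b,D \right)} = 4 b^{2}$ ($V{\left(b,D \right)} = \left(2 b\right)^{2} = 4 b^{2}$)
$d{\left(Y,S \right)} = 3$ ($d{\left(Y,S \right)} = 1 \cdot 3 = 3$)
$h{\left(r \right)} = 1$
$u{\left(Z,T \right)} = \frac{1}{T} + \frac{1}{4 Z}$ ($u{\left(Z,T \right)} = 1 \frac{1}{T} + \frac{Z}{4 Z^{2}} = \frac{1}{T} + Z \frac{1}{4 Z^{2}} = \frac{1}{T} + \frac{1}{4 Z}$)
$- 92 \left(u{\left(d{\left(0,-1 \right)},6 \right)} - 101\right) = - 92 \left(\frac{3 + \frac{1}{4} \cdot 6}{6 \cdot 3} - 101\right) = - 92 \left(\frac{1}{6} \cdot \frac{1}{3} \left(3 + \frac{3}{2}\right) - 101\right) = - 92 \left(\frac{1}{6} \cdot \frac{1}{3} \cdot \frac{9}{2} - 101\right) = - 92 \left(\frac{1}{4} - 101\right) = \left(-92\right) \left(- \frac{403}{4}\right) = 9269$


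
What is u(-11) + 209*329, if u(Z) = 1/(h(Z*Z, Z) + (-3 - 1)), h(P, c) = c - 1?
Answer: 1100175/16 ≈ 68761.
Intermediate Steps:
h(P, c) = -1 + c
u(Z) = 1/(-5 + Z) (u(Z) = 1/((-1 + Z) + (-3 - 1)) = 1/((-1 + Z) - 4) = 1/(-5 + Z))
u(-11) + 209*329 = 1/(-5 - 11) + 209*329 = 1/(-16) + 68761 = -1/16 + 68761 = 1100175/16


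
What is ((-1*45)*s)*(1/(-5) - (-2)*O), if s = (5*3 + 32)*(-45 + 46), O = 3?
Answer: -12267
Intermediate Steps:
s = 47 (s = (15 + 32)*1 = 47*1 = 47)
((-1*45)*s)*(1/(-5) - (-2)*O) = (-1*45*47)*(1/(-5) - (-2)*3) = (-45*47)*(-⅕ - 1*(-6)) = -2115*(-⅕ + 6) = -2115*29/5 = -12267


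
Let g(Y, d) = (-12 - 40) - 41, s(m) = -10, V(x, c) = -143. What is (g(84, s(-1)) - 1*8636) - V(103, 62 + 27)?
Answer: -8586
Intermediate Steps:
g(Y, d) = -93 (g(Y, d) = -52 - 41 = -93)
(g(84, s(-1)) - 1*8636) - V(103, 62 + 27) = (-93 - 1*8636) - 1*(-143) = (-93 - 8636) + 143 = -8729 + 143 = -8586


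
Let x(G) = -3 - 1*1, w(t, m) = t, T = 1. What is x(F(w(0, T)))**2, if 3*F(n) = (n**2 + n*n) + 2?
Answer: 16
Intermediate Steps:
F(n) = 2/3 + 2*n**2/3 (F(n) = ((n**2 + n*n) + 2)/3 = ((n**2 + n**2) + 2)/3 = (2*n**2 + 2)/3 = (2 + 2*n**2)/3 = 2/3 + 2*n**2/3)
x(G) = -4 (x(G) = -3 - 1 = -4)
x(F(w(0, T)))**2 = (-4)**2 = 16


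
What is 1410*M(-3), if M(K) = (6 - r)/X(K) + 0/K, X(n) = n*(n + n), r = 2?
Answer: 940/3 ≈ 313.33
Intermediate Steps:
X(n) = 2*n**2 (X(n) = n*(2*n) = 2*n**2)
M(K) = 2/K**2 (M(K) = (6 - 1*2)/((2*K**2)) + 0/K = (6 - 2)*(1/(2*K**2)) + 0 = 4*(1/(2*K**2)) + 0 = 2/K**2 + 0 = 2/K**2)
1410*M(-3) = 1410*(2/(-3)**2) = 1410*(2*(1/9)) = 1410*(2/9) = 940/3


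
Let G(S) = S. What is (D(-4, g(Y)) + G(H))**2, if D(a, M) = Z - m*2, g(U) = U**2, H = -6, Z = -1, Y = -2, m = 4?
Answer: 225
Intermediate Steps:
D(a, M) = -9 (D(a, M) = -1 - 4*2 = -1 - 1*8 = -1 - 8 = -9)
(D(-4, g(Y)) + G(H))**2 = (-9 - 6)**2 = (-15)**2 = 225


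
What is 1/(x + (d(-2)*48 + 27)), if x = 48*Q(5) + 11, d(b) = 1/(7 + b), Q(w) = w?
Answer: 5/1438 ≈ 0.0034771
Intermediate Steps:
x = 251 (x = 48*5 + 11 = 240 + 11 = 251)
1/(x + (d(-2)*48 + 27)) = 1/(251 + (48/(7 - 2) + 27)) = 1/(251 + (48/5 + 27)) = 1/(251 + 183/5) = 1/(1438/5) = 5/1438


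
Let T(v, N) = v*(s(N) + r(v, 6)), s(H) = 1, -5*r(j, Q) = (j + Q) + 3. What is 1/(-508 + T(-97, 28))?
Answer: -5/11561 ≈ -0.00043249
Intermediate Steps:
r(j, Q) = -⅗ - Q/5 - j/5 (r(j, Q) = -((j + Q) + 3)/5 = -((Q + j) + 3)/5 = -(3 + Q + j)/5 = -⅗ - Q/5 - j/5)
T(v, N) = v*(-⅘ - v/5) (T(v, N) = v*(1 + (-⅗ - ⅕*6 - v/5)) = v*(1 + (-⅗ - 6/5 - v/5)) = v*(1 + (-9/5 - v/5)) = v*(-⅘ - v/5))
1/(-508 + T(-97, 28)) = 1/(-508 - ⅕*(-97)*(4 - 97)) = 1/(-508 - ⅕*(-97)*(-93)) = 1/(-508 - 9021/5) = 1/(-11561/5) = -5/11561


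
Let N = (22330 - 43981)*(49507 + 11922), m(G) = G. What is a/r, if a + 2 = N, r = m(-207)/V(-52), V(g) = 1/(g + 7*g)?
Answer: -102307637/6624 ≈ -15445.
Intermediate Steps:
V(g) = 1/(8*g)
r = 86112 (r = -207/((1/8)/(-52)) = -207/((1/8)*(-1/52)) = -207/(-1/416) = -207*(-416) = 86112)
N = -1329999279 (N = -21651*61429 = -1329999279)
a = -1329999281 (a = -2 - 1329999279 = -1329999281)
a/r = -1329999281/86112 = -1329999281*1/86112 = -102307637/6624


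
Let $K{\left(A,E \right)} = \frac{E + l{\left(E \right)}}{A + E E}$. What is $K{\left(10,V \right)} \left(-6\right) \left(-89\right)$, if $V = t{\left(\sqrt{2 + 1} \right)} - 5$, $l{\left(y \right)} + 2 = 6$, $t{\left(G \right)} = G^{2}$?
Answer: $\frac{534}{7} \approx 76.286$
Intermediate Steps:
$l{\left(y \right)} = 4$ ($l{\left(y \right)} = -2 + 6 = 4$)
$V = -2$ ($V = \left(\sqrt{2 + 1}\right)^{2} - 5 = \left(\sqrt{3}\right)^{2} - 5 = 3 - 5 = -2$)
$K{\left(A,E \right)} = \frac{4 + E}{A + E^{2}}$ ($K{\left(A,E \right)} = \frac{E + 4}{A + E E} = \frac{4 + E}{A + E^{2}}$)
$K{\left(10,V \right)} \left(-6\right) \left(-89\right) = \frac{4 - 2}{10 + \left(-2\right)^{2}} \left(-6\right) \left(-89\right) = \frac{1}{10 + 4} \cdot 2 \left(-6\right) \left(-89\right) = \frac{1}{14} \cdot 2 \left(-6\right) \left(-89\right) = \frac{1}{7} \left(-6\right) \left(-89\right) = \left(- \frac{6}{7}\right) \left(-89\right) = \frac{534}{7}$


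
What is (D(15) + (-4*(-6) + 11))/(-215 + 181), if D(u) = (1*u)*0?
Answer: -35/34 ≈ -1.0294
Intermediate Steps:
D(u) = 0 (D(u) = u*0 = 0)
(D(15) + (-4*(-6) + 11))/(-215 + 181) = (0 + (-4*(-6) + 11))/(-215 + 181) = (0 + (24 + 11))/(-34) = (0 + 35)*(-1/34) = 35*(-1/34) = -35/34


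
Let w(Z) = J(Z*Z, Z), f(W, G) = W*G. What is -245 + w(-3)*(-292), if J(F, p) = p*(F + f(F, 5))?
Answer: 47059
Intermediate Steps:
f(W, G) = G*W
J(F, p) = 6*F*p (J(F, p) = p*(F + 5*F) = p*(6*F) = 6*F*p)
w(Z) = 6*Z**3 (w(Z) = 6*(Z*Z)*Z = 6*Z**2*Z = 6*Z**3)
-245 + w(-3)*(-292) = -245 + (6*(-3)**3)*(-292) = -245 + (6*(-27))*(-292) = -245 - 162*(-292) = -245 + 47304 = 47059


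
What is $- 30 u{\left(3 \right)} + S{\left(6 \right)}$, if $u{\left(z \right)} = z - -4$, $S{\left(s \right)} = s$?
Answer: $-204$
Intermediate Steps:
$u{\left(z \right)} = 4 + z$ ($u{\left(z \right)} = z + 4 = 4 + z$)
$- 30 u{\left(3 \right)} + S{\left(6 \right)} = - 30 \left(4 + 3\right) + 6 = \left(-30\right) 7 + 6 = -210 + 6 = -204$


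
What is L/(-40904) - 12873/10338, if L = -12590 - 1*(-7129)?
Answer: -78350229/70477592 ≈ -1.1117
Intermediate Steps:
L = -5461 (L = -12590 + 7129 = -5461)
L/(-40904) - 12873/10338 = -5461/(-40904) - 12873/10338 = -5461*(-1/40904) - 12873*1/10338 = 5461/40904 - 4291/3446 = -78350229/70477592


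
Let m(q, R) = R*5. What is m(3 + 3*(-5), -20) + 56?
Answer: -44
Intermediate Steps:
m(q, R) = 5*R
m(3 + 3*(-5), -20) + 56 = 5*(-20) + 56 = -100 + 56 = -44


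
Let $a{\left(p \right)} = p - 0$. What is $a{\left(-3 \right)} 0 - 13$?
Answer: $-13$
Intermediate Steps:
$a{\left(p \right)} = p$ ($a{\left(p \right)} = p + 0 = p$)
$a{\left(-3 \right)} 0 - 13 = \left(-3\right) 0 - 13 = 0 - 13 = -13$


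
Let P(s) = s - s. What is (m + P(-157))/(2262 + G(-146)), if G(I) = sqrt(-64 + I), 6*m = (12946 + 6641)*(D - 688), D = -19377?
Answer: -49388653145/1705618 + 131004385*I*sqrt(210)/10233708 ≈ -28956.0 + 185.51*I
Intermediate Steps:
m = -131004385/2 (m = ((12946 + 6641)*(-19377 - 688))/6 = (19587*(-20065))/6 = (1/6)*(-393013155) = -131004385/2 ≈ -6.5502e+7)
P(s) = 0
(m + P(-157))/(2262 + G(-146)) = (-131004385/2 + 0)/(2262 + sqrt(-64 - 146)) = -131004385/(2*(2262 + sqrt(-210))) = -131004385/(2*(2262 + I*sqrt(210)))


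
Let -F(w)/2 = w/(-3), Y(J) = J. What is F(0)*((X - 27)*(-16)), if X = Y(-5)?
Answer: 0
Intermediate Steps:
F(w) = 2*w/3 (F(w) = -2*w/(-3) = -2*w*(-1)/3 = -(-2)*w/3 = 2*w/3)
X = -5
F(0)*((X - 27)*(-16)) = ((⅔)*0)*((-5 - 27)*(-16)) = 0*(-32*(-16)) = 0*512 = 0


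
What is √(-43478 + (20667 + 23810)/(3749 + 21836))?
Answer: I*√28459222814505/25585 ≈ 208.51*I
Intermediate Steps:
√(-43478 + (20667 + 23810)/(3749 + 21836)) = √(-43478 + 44477/25585) = √(-1112340153/25585) = I*√28459222814505/25585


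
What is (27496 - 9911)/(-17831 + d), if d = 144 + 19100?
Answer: 17585/1413 ≈ 12.445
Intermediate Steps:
d = 19244
(27496 - 9911)/(-17831 + d) = (27496 - 9911)/(-17831 + 19244) = 17585/1413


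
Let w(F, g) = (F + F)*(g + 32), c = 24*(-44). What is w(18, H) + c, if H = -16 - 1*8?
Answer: -768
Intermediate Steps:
H = -24 (H = -16 - 8 = -24)
c = -1056
w(F, g) = 2*F*(32 + g) (w(F, g) = (2*F)*(32 + g) = 2*F*(32 + g))
w(18, H) + c = 2*18*(32 - 24) - 1056 = 2*18*8 - 1056 = 288 - 1056 = -768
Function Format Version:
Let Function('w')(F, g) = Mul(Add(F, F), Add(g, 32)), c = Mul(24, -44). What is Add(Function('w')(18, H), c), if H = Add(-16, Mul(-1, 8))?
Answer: -768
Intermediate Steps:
H = -24 (H = Add(-16, -8) = -24)
c = -1056
Function('w')(F, g) = Mul(2, F, Add(32, g)) (Function('w')(F, g) = Mul(Mul(2, F), Add(32, g)) = Mul(2, F, Add(32, g)))
Add(Function('w')(18, H), c) = Add(Mul(2, 18, Add(32, -24)), -1056) = Add(Mul(2, 18, 8), -1056) = Add(288, -1056) = -768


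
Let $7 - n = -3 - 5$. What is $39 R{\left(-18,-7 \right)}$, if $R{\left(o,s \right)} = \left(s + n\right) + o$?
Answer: $-390$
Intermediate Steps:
$n = 15$ ($n = 7 - \left(-3 - 5\right) = 7 - -8 = 7 + 8 = 15$)
$R{\left(o,s \right)} = 15 + o + s$ ($R{\left(o,s \right)} = \left(s + 15\right) + o = \left(15 + s\right) + o = 15 + o + s$)
$39 R{\left(-18,-7 \right)} = 39 \left(15 - 18 - 7\right) = 39 \left(-10\right) = -390$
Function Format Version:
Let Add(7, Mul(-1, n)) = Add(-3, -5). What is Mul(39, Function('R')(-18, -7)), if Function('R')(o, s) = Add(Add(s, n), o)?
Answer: -390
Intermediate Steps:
n = 15 (n = Add(7, Mul(-1, Add(-3, -5))) = Add(7, Mul(-1, -8)) = Add(7, 8) = 15)
Function('R')(o, s) = Add(15, o, s) (Function('R')(o, s) = Add(Add(s, 15), o) = Add(Add(15, s), o) = Add(15, o, s))
Mul(39, Function('R')(-18, -7)) = Mul(39, Add(15, -18, -7)) = Mul(39, -10) = -390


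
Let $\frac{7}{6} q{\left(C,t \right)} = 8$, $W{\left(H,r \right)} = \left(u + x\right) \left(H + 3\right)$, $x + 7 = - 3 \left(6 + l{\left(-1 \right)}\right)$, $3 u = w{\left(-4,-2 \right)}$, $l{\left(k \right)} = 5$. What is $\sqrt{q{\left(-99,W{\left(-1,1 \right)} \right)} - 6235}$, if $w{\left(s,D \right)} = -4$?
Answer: $\frac{i \sqrt{305179}}{7} \approx 78.919 i$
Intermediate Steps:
$u = - \frac{4}{3}$ ($u = \frac{1}{3} \left(-4\right) = - \frac{4}{3} \approx -1.3333$)
$x = -40$ ($x = -7 - 3 \left(6 + 5\right) = -7 - 33 = -40$)
$W{\left(H,r \right)} = -124 - \frac{124 H}{3}$ ($W{\left(H,r \right)} = \left(- \frac{4}{3} - 40\right) \left(H + 3\right) = - \frac{124 \left(3 + H\right)}{3} = -124 - \frac{124 H}{3}$)
$q{\left(C,t \right)} = \frac{48}{7}$ ($q{\left(C,t \right)} = \frac{6}{7} \cdot 8 = \frac{48}{7}$)
$\sqrt{q{\left(-99,W{\left(-1,1 \right)} \right)} - 6235} = \sqrt{\frac{48}{7} - 6235} = \sqrt{- \frac{43597}{7}} = \frac{i \sqrt{305179}}{7}$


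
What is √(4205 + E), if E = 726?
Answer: √4931 ≈ 70.221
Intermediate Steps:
√(4205 + E) = √(4205 + 726) = √4931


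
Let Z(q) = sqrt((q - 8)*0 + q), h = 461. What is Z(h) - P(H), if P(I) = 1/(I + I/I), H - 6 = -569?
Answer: 1/562 + sqrt(461) ≈ 21.473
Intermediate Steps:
H = -563 (H = 6 - 569 = -563)
Z(q) = sqrt(q) (Z(q) = sqrt((-8 + q)*0 + q) = sqrt(0 + q) = sqrt(q))
P(I) = 1/(1 + I) (P(I) = 1/(I + 1) = 1/(1 + I))
Z(h) - P(H) = sqrt(461) - 1/(1 - 563) = sqrt(461) - 1/(-562) = sqrt(461) - 1*(-1/562) = sqrt(461) + 1/562 = 1/562 + sqrt(461)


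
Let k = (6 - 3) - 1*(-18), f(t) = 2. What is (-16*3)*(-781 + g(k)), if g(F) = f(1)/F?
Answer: 262384/7 ≈ 37483.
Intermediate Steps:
k = 21 (k = 3 + 18 = 21)
g(F) = 2/F
(-16*3)*(-781 + g(k)) = (-16*3)*(-781 + 2/21) = -48*(-781 + 2*(1/21)) = -48*(-781 + 2/21) = -48*(-16399/21) = 262384/7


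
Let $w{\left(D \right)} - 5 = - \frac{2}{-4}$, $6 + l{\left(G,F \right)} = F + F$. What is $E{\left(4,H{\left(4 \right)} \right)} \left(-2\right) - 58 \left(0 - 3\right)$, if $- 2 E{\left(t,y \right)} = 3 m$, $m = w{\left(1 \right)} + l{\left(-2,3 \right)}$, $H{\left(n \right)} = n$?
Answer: $\frac{381}{2} \approx 190.5$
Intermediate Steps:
$l{\left(G,F \right)} = -6 + 2 F$ ($l{\left(G,F \right)} = -6 + \left(F + F\right) = -6 + 2 F$)
$w{\left(D \right)} = \frac{11}{2}$ ($w{\left(D \right)} = 5 - \frac{2}{-4} = 5 - - \frac{1}{2} = 5 + \frac{1}{2} = \frac{11}{2}$)
$m = \frac{11}{2}$ ($m = \frac{11}{2} + \left(-6 + 2 \cdot 3\right) = \frac{11}{2} + \left(-6 + 6\right) = \frac{11}{2} + 0 = \frac{11}{2} \approx 5.5$)
$E{\left(t,y \right)} = - \frac{33}{4}$ ($E{\left(t,y \right)} = - \frac{3 \cdot \frac{11}{2}}{2} = \left(- \frac{1}{2}\right) \frac{33}{2} = - \frac{33}{4}$)
$E{\left(4,H{\left(4 \right)} \right)} \left(-2\right) - 58 \left(0 - 3\right) = \left(- \frac{33}{4}\right) \left(-2\right) - 58 \left(0 - 3\right) = \frac{33}{2} - 58 \left(0 - 3\right) = \frac{33}{2} - -174 = \frac{33}{2} + 174 = \frac{381}{2}$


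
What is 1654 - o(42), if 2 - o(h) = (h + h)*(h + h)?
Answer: 8708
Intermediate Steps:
o(h) = 2 - 4*h² (o(h) = 2 - (h + h)*(h + h) = 2 - 2*h*2*h = 2 - 4*h²)
1654 - o(42) = 1654 - (2 - 4*42²) = 1654 - (2 - 4*1764) = 1654 - (2 - 7056) = 1654 - 1*(-7054) = 1654 + 7054 = 8708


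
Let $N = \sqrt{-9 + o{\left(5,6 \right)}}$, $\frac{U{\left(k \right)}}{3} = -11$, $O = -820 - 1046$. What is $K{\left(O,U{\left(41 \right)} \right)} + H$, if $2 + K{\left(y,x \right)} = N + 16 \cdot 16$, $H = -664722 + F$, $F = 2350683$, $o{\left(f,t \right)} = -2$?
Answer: $1686215 + i \sqrt{11} \approx 1.6862 \cdot 10^{6} + 3.3166 i$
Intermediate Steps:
$O = -1866$
$U{\left(k \right)} = -33$ ($U{\left(k \right)} = 3 \left(-11\right) = -33$)
$H = 1685961$ ($H = -664722 + 2350683 = 1685961$)
$N = i \sqrt{11}$ ($N = \sqrt{-9 - 2} = \sqrt{-11} = i \sqrt{11} \approx 3.3166 i$)
$K{\left(y,x \right)} = 254 + i \sqrt{11}$ ($K{\left(y,x \right)} = -2 + \left(i \sqrt{11} + 16 \cdot 16\right) = -2 + \left(i \sqrt{11} + 256\right) = -2 + \left(256 + i \sqrt{11}\right) = 254 + i \sqrt{11}$)
$K{\left(O,U{\left(41 \right)} \right)} + H = \left(254 + i \sqrt{11}\right) + 1685961 = 1686215 + i \sqrt{11}$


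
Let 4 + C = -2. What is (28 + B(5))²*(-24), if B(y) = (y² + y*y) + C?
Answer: -124416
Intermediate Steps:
C = -6 (C = -4 - 2 = -6)
B(y) = -6 + 2*y² (B(y) = (y² + y*y) - 6 = (y² + y²) - 6 = 2*y² - 6 = -6 + 2*y²)
(28 + B(5))²*(-24) = (28 + (-6 + 2*5²))²*(-24) = (28 + (-6 + 2*25))²*(-24) = (28 + (-6 + 50))²*(-24) = (28 + 44)²*(-24) = 72²*(-24) = 5184*(-24) = -124416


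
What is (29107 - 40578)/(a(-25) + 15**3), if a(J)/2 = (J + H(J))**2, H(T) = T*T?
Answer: -11471/723375 ≈ -0.015858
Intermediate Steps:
H(T) = T**2
a(J) = 2*(J + J**2)**2
(29107 - 40578)/(a(-25) + 15**3) = (29107 - 40578)/(2*(-25)**2*(1 - 25)**2 + 15**3) = -11471/(2*625*(-24)**2 + 3375) = -11471/(2*625*576 + 3375) = -11471/(720000 + 3375) = -11471/723375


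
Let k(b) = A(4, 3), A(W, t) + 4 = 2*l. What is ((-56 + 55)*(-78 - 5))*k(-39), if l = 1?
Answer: -166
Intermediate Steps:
A(W, t) = -2 (A(W, t) = -4 + 2*1 = -4 + 2 = -2)
k(b) = -2
((-56 + 55)*(-78 - 5))*k(-39) = ((-56 + 55)*(-78 - 5))*(-2) = -1*(-83)*(-2) = 83*(-2) = -166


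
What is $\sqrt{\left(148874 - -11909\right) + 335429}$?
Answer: $2 \sqrt{124053} \approx 704.42$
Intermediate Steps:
$\sqrt{\left(148874 - -11909\right) + 335429} = \sqrt{\left(148874 + 11909\right) + 335429} = \sqrt{160783 + 335429} = \sqrt{496212} = 2 \sqrt{124053}$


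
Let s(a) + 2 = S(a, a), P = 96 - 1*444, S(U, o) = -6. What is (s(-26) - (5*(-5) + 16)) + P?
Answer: -347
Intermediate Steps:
P = -348 (P = 96 - 444 = -348)
s(a) = -8 (s(a) = -2 - 6 = -8)
(s(-26) - (5*(-5) + 16)) + P = (-8 - (5*(-5) + 16)) - 348 = (-8 - (-25 + 16)) - 348 = (-8 - 1*(-9)) - 348 = (-8 + 9) - 348 = 1 - 348 = -347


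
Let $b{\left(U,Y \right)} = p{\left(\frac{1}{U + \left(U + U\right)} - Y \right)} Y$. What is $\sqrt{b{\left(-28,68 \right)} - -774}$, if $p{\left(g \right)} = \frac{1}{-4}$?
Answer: $\sqrt{757} \approx 27.514$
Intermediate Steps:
$p{\left(g \right)} = - \frac{1}{4}$
$b{\left(U,Y \right)} = - \frac{Y}{4}$
$\sqrt{b{\left(-28,68 \right)} - -774} = \sqrt{\left(- \frac{1}{4}\right) 68 - -774} = \sqrt{-17 + \left(792 - 18\right)} = \sqrt{-17 + 774} = \sqrt{757}$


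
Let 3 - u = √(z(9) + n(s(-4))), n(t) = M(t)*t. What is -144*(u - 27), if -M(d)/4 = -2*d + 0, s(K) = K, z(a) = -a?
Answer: 3456 + 144*√119 ≈ 5026.9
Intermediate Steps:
M(d) = 8*d (M(d) = -4*(-2*d + 0) = -(-8)*d = 8*d)
n(t) = 8*t² (n(t) = (8*t)*t = 8*t²)
u = 3 - √119 (u = 3 - √(-1*9 + 8*(-4)²) = 3 - √(-9 + 8*16) = 3 - √(-9 + 128) = 3 - √119 ≈ -7.9087)
-144*(u - 27) = -144*((3 - √119) - 27) = -144*(-24 - √119) = 3456 + 144*√119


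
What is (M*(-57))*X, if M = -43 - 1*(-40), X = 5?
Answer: 855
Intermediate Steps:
M = -3 (M = -43 + 40 = -3)
(M*(-57))*X = -3*(-57)*5 = 171*5 = 855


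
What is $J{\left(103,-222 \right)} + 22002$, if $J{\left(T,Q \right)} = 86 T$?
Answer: $30860$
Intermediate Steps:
$J{\left(103,-222 \right)} + 22002 = 86 \cdot 103 + 22002 = 8858 + 22002 = 30860$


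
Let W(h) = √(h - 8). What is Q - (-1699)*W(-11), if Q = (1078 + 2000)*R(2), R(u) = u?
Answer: 6156 + 1699*I*√19 ≈ 6156.0 + 7405.8*I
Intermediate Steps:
W(h) = √(-8 + h)
Q = 6156 (Q = (1078 + 2000)*2 = 3078*2 = 6156)
Q - (-1699)*W(-11) = 6156 - (-1699)*√(-8 - 11) = 6156 - (-1699)*√(-19) = 6156 - (-1699)*I*√19 = 6156 + 1699*I*√19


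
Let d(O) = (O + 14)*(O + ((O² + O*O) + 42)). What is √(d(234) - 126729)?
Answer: √27100695 ≈ 5205.8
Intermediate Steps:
d(O) = (14 + O)*(42 + O + 2*O²) (d(O) = (14 + O)*(O + ((O² + O²) + 42)) = (14 + O)*(O + (2*O² + 42)) = (14 + O)*(O + (42 + 2*O²)) = (14 + O)*(42 + O + 2*O²))
√(d(234) - 126729) = √((588 + 2*234³ + 29*234² + 56*234) - 126729) = √((588 + 2*12812904 + 29*54756 + 13104) - 126729) = √((588 + 25625808 + 1587924 + 13104) - 126729) = √(27227424 - 126729) = √27100695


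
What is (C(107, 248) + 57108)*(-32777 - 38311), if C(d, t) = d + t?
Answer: -4084929744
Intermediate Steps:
(C(107, 248) + 57108)*(-32777 - 38311) = ((107 + 248) + 57108)*(-32777 - 38311) = (355 + 57108)*(-71088) = 57463*(-71088) = -4084929744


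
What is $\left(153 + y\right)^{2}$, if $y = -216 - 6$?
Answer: $4761$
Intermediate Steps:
$y = -222$
$\left(153 + y\right)^{2} = \left(153 - 222\right)^{2} = \left(-69\right)^{2} = 4761$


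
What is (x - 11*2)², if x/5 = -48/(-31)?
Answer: 195364/961 ≈ 203.29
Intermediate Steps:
x = 240/31 (x = 5*(-48/(-31)) = 5*(-48*(-1/31)) = 5*(48/31) = 240/31 ≈ 7.7419)
(x - 11*2)² = (240/31 - 11*2)² = (240/31 - 22)² = (-442/31)² = 195364/961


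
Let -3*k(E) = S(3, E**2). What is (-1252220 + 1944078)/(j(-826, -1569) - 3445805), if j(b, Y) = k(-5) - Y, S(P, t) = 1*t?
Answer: -2075574/10332733 ≈ -0.20087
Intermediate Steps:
S(P, t) = t
k(E) = -E**2/3
j(b, Y) = -25/3 - Y (j(b, Y) = -1/3*(-5)**2 - Y = -1/3*25 - Y = -25/3 - Y)
(-1252220 + 1944078)/(j(-826, -1569) - 3445805) = (-1252220 + 1944078)/((-25/3 - 1*(-1569)) - 3445805) = 691858/((-25/3 + 1569) - 3445805) = 691858/(4682/3 - 3445805) = 691858/(-10332733/3) = 691858*(-3/10332733) = -2075574/10332733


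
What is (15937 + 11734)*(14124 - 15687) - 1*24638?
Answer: -43274411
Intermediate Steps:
(15937 + 11734)*(14124 - 15687) - 1*24638 = 27671*(-1563) - 24638 = -43249773 - 24638 = -43274411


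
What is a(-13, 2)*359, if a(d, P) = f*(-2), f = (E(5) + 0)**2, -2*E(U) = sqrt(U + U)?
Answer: -1795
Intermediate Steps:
E(U) = -sqrt(2)*sqrt(U)/2 (E(U) = -sqrt(U + U)/2 = -sqrt(2)*sqrt(U)/2)
f = 5/2 (f = (-sqrt(2)*sqrt(5)/2 + 0)**2 = (-sqrt(10)/2 + 0)**2 = (-sqrt(10)/2)**2 = 5/2 ≈ 2.5000)
a(d, P) = -5 (a(d, P) = (5/2)*(-2) = -5)
a(-13, 2)*359 = -5*359 = -1795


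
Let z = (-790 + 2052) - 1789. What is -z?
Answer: 527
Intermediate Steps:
z = -527 (z = 1262 - 1789 = -527)
-z = -1*(-527) = 527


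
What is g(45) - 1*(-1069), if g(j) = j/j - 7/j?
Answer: 48143/45 ≈ 1069.8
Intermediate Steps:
g(j) = 1 - 7/j
g(45) - 1*(-1069) = (-7 + 45)/45 - 1*(-1069) = (1/45)*38 + 1069 = 38/45 + 1069 = 48143/45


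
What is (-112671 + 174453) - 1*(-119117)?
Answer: 180899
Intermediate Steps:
(-112671 + 174453) - 1*(-119117) = 61782 + 119117 = 180899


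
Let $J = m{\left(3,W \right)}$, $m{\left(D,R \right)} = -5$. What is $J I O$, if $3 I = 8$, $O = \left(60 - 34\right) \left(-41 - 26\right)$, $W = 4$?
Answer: $\frac{69680}{3} \approx 23227.0$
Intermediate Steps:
$J = -5$
$O = -1742$ ($O = 26 \left(-67\right) = -1742$)
$I = \frac{8}{3}$ ($I = \frac{1}{3} \cdot 8 = \frac{8}{3} \approx 2.6667$)
$J I O = - 5 \cdot \frac{8}{3} \left(-1742\right) = \left(-5\right) \left(- \frac{13936}{3}\right) = \frac{69680}{3}$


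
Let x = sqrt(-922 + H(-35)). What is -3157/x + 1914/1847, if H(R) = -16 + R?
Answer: 1914/1847 + 451*I*sqrt(973)/139 ≈ 1.0363 + 101.21*I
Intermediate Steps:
x = I*sqrt(973) (x = sqrt(-922 + (-16 - 35)) = sqrt(-922 - 51) = sqrt(-973) = I*sqrt(973) ≈ 31.193*I)
-3157/x + 1914/1847 = -3157*(-I*sqrt(973)/973) + 1914/1847 = -(-451)*I*sqrt(973)/139 + 1914*(1/1847) = 451*I*sqrt(973)/139 + 1914/1847 = 1914/1847 + 451*I*sqrt(973)/139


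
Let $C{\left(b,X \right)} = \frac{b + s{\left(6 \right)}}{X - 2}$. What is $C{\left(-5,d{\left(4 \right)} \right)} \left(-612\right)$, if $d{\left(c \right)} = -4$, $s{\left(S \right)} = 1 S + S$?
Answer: $714$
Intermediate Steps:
$s{\left(S \right)} = 2 S$ ($s{\left(S \right)} = S + S = 2 S$)
$C{\left(b,X \right)} = \frac{12 + b}{-2 + X}$ ($C{\left(b,X \right)} = \frac{b + 2 \cdot 6}{X - 2} = \frac{b + 12}{-2 + X} = \frac{12 + b}{-2 + X}$)
$C{\left(-5,d{\left(4 \right)} \right)} \left(-612\right) = \frac{12 - 5}{-2 - 4} \left(-612\right) = \frac{1}{-6} \cdot 7 \left(-612\right) = \left(- \frac{1}{6}\right) 7 \left(-612\right) = \left(- \frac{7}{6}\right) \left(-612\right) = 714$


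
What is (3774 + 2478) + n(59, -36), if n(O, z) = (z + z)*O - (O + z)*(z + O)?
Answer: 1475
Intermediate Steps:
n(O, z) = -(O + z)² + 2*O*z (n(O, z) = (2*z)*O - (O + z)*(O + z) = 2*O*z - (O + z)² = -(O + z)² + 2*O*z)
(3774 + 2478) + n(59, -36) = (3774 + 2478) + (-1*59² - 1*(-36)²) = 6252 + (-1*3481 - 1*1296) = 6252 + (-3481 - 1296) = 6252 - 4777 = 1475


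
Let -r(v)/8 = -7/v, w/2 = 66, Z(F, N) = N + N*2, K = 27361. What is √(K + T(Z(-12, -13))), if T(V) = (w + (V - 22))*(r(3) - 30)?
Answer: √239007/3 ≈ 162.96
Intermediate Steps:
Z(F, N) = 3*N (Z(F, N) = N + 2*N = 3*N)
w = 132 (w = 2*66 = 132)
r(v) = 56/v (r(v) = -(-56)/v = 56/v)
T(V) = -3740/3 - 34*V/3 (T(V) = (132 + (V - 22))*(56/3 - 30) = (132 + (-22 + V))*(56*(⅓) - 30) = (110 + V)*(56/3 - 30) = (110 + V)*(-34/3) = -3740/3 - 34*V/3)
√(K + T(Z(-12, -13))) = √(27361 + (-3740/3 - 34*(-13))) = √(27361 + (-3740/3 - 34/3*(-39))) = √(27361 + (-3740/3 + 442)) = √(27361 - 2414/3) = √(79669/3) = √239007/3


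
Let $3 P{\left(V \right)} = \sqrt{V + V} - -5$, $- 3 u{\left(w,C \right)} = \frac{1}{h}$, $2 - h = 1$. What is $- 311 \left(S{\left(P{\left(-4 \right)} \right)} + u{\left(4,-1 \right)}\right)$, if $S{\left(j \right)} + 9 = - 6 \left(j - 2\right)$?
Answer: $\frac{6842}{3} + 1244 i \sqrt{2} \approx 2280.7 + 1759.3 i$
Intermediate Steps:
$h = 1$ ($h = 2 - 1 = 1$)
$u{\left(w,C \right)} = - \frac{1}{3}$ ($u{\left(w,C \right)} = - \frac{1}{3 \cdot 1} = \left(- \frac{1}{3}\right) 1 = - \frac{1}{3}$)
$P{\left(V \right)} = \frac{5}{3} + \frac{\sqrt{2} \sqrt{V}}{3}$ ($P{\left(V \right)} = \frac{\sqrt{V + V} - -5}{3} = \frac{\sqrt{2 V} + 5}{3} = \frac{\sqrt{2} \sqrt{V} + 5}{3} = \frac{5 + \sqrt{2} \sqrt{V}}{3} = \frac{5}{3} + \frac{\sqrt{2} \sqrt{V}}{3}$)
$S{\left(j \right)} = 3 - 6 j$ ($S{\left(j \right)} = -9 - 6 \left(j - 2\right) = -9 - 6 \left(-2 + j\right) = -9 - \left(-12 + 6 j\right) = 3 - 6 j$)
$- 311 \left(S{\left(P{\left(-4 \right)} \right)} + u{\left(4,-1 \right)}\right) = - 311 \left(\left(3 - 6 \left(\frac{5}{3} + \frac{\sqrt{2} \sqrt{-4}}{3}\right)\right) - \frac{1}{3}\right) = - 311 \left(\left(3 - 6 \left(\frac{5}{3} + \frac{\sqrt{2} \cdot 2 i}{3}\right)\right) - \frac{1}{3}\right) = - 311 \left(\left(3 - 6 \left(\frac{5}{3} + \frac{2 i \sqrt{2}}{3}\right)\right) - \frac{1}{3}\right) = - 311 \left(\left(3 - \left(10 + 4 i \sqrt{2}\right)\right) - \frac{1}{3}\right) = - 311 \left(\left(-7 - 4 i \sqrt{2}\right) - \frac{1}{3}\right) = - 311 \left(- \frac{22}{3} - 4 i \sqrt{2}\right) = \frac{6842}{3} + 1244 i \sqrt{2}$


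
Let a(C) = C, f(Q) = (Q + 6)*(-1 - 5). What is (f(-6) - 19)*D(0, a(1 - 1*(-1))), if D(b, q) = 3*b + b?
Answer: 0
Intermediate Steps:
f(Q) = -36 - 6*Q (f(Q) = (6 + Q)*(-6) = -36 - 6*Q)
D(b, q) = 4*b
(f(-6) - 19)*D(0, a(1 - 1*(-1))) = ((-36 - 6*(-6)) - 19)*(4*0) = ((-36 + 36) - 19)*0 = (0 - 19)*0 = -19*0 = 0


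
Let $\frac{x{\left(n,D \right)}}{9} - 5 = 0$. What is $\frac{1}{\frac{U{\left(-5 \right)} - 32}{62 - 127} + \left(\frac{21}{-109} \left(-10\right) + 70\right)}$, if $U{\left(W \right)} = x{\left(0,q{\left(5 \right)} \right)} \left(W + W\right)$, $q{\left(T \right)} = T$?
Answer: $\frac{7085}{562138} \approx 0.012604$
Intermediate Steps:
$x{\left(n,D \right)} = 45$ ($x{\left(n,D \right)} = 45 + 9 \cdot 0 = 45 + 0 = 45$)
$U{\left(W \right)} = 90 W$ ($U{\left(W \right)} = 45 \left(W + W\right) = 45 \cdot 2 W = 90 W$)
$\frac{1}{\frac{U{\left(-5 \right)} - 32}{62 - 127} + \left(\frac{21}{-109} \left(-10\right) + 70\right)} = \frac{1}{\frac{90 \left(-5\right) - 32}{62 - 127} + \left(\frac{21}{-109} \left(-10\right) + 70\right)} = \frac{1}{\frac{-450 - 32}{-65} + \left(21 \left(- \frac{1}{109}\right) \left(-10\right) + 70\right)} = \frac{1}{\left(- \frac{1}{65}\right) \left(-482\right) + \left(\left(- \frac{21}{109}\right) \left(-10\right) + 70\right)} = \frac{1}{\frac{482}{65} + \left(\frac{210}{109} + 70\right)} = \frac{1}{\frac{482}{65} + \frac{7840}{109}} = \frac{1}{\frac{562138}{7085}} = \frac{7085}{562138}$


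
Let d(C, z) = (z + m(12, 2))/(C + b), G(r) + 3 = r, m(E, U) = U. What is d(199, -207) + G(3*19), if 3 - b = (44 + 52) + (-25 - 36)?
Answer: 8813/167 ≈ 52.772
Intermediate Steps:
G(r) = -3 + r
b = -32 (b = 3 - ((44 + 52) + (-25 - 36)) = 3 - (96 - 61) = 3 - 1*35 = 3 - 35 = -32)
d(C, z) = (2 + z)/(-32 + C) (d(C, z) = (z + 2)/(C - 32) = (2 + z)/(-32 + C))
d(199, -207) + G(3*19) = (2 - 207)/(-32 + 199) + (-3 + 3*19) = -205/167 + (-3 + 57) = (1/167)*(-205) + 54 = -205/167 + 54 = 8813/167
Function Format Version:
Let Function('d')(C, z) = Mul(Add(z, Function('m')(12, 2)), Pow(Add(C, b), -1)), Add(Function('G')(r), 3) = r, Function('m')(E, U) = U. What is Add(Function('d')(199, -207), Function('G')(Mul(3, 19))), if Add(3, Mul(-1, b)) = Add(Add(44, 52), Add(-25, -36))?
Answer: Rational(8813, 167) ≈ 52.772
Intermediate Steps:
Function('G')(r) = Add(-3, r)
b = -32 (b = Add(3, Mul(-1, Add(Add(44, 52), Add(-25, -36)))) = Add(3, Mul(-1, Add(96, -61))) = Add(3, Mul(-1, 35)) = Add(3, -35) = -32)
Function('d')(C, z) = Mul(Pow(Add(-32, C), -1), Add(2, z)) (Function('d')(C, z) = Mul(Add(z, 2), Pow(Add(C, -32), -1)) = Mul(Add(2, z), Pow(Add(-32, C), -1)) = Mul(Pow(Add(-32, C), -1), Add(2, z)))
Add(Function('d')(199, -207), Function('G')(Mul(3, 19))) = Add(Mul(Pow(Add(-32, 199), -1), Add(2, -207)), Add(-3, Mul(3, 19))) = Add(Mul(Pow(167, -1), -205), Add(-3, 57)) = Add(Mul(Rational(1, 167), -205), 54) = Add(Rational(-205, 167), 54) = Rational(8813, 167)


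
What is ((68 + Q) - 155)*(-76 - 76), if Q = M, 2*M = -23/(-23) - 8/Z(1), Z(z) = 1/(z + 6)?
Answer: 17404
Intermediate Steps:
Z(z) = 1/(6 + z)
M = -55/2 (M = (-23/(-23) - 8/(1/(6 + 1)))/2 = (-23*(-1/23) - 8/(1/7))/2 = (1 - 8/⅐)/2 = (1 - 8*7)/2 = (1 - 56)/2 = (½)*(-55) = -55/2 ≈ -27.500)
Q = -55/2 ≈ -27.500
((68 + Q) - 155)*(-76 - 76) = ((68 - 55/2) - 155)*(-76 - 76) = (81/2 - 155)*(-152) = -229/2*(-152) = 17404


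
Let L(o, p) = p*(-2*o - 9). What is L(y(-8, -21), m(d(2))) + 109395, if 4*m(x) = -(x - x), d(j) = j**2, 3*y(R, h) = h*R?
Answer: 109395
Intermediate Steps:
y(R, h) = R*h/3 (y(R, h) = (h*R)/3 = (R*h)/3 = R*h/3)
m(x) = 0 (m(x) = (-(x - x))/4 = (-1*0)/4 = (1/4)*0 = 0)
L(o, p) = p*(-9 - 2*o)
L(y(-8, -21), m(d(2))) + 109395 = -1*0*(9 + 2*((1/3)*(-8)*(-21))) + 109395 = -1*0*(9 + 2*56) + 109395 = -1*0*(9 + 112) + 109395 = -1*0*121 + 109395 = 0 + 109395 = 109395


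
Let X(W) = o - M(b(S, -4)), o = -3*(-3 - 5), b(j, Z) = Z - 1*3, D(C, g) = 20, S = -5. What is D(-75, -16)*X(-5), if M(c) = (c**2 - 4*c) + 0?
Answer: -1060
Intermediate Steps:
b(j, Z) = -3 + Z (b(j, Z) = Z - 3 = -3 + Z)
M(c) = c**2 - 4*c
o = 24 (o = -3*(-8) = 24)
X(W) = -53 (X(W) = 24 - (-3 - 4)*(-4 + (-3 - 4)) = 24 - (-7)*(-4 - 7) = 24 - (-7)*(-11) = 24 - 1*77 = 24 - 77 = -53)
D(-75, -16)*X(-5) = 20*(-53) = -1060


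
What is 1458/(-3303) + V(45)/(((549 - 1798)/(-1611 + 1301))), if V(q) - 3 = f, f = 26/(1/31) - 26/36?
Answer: 825798823/4125447 ≈ 200.17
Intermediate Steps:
f = 14495/18 (f = 26/(1/31) - 26*1/36 = 26*31 - 13/18 = 806 - 13/18 = 14495/18 ≈ 805.28)
V(q) = 14549/18 (V(q) = 3 + 14495/18 = 14549/18)
1458/(-3303) + V(45)/(((549 - 1798)/(-1611 + 1301))) = 1458/(-3303) + 14549/(18*(((549 - 1798)/(-1611 + 1301)))) = 1458*(-1/3303) + 14549/(18*((-1249/(-310)))) = -162/367 + 14549/(18*((-1249*(-1/310)))) = -162/367 + 14549/(18*(1249/310)) = -162/367 + (14549/18)*(310/1249) = -162/367 + 2255095/11241 = 825798823/4125447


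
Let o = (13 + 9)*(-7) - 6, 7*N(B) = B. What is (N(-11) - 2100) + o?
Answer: -15831/7 ≈ -2261.6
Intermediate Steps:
N(B) = B/7
o = -160 (o = 22*(-7) - 6 = -154 - 6 = -160)
(N(-11) - 2100) + o = ((1/7)*(-11) - 2100) - 160 = (-11/7 - 2100) - 160 = -14711/7 - 160 = -15831/7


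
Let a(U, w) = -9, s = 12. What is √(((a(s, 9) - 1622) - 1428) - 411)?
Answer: I*√3470 ≈ 58.907*I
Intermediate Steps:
√(((a(s, 9) - 1622) - 1428) - 411) = √(((-9 - 1622) - 1428) - 411) = √((-1631 - 1428) - 411) = √(-3059 - 411) = √(-3470) = I*√3470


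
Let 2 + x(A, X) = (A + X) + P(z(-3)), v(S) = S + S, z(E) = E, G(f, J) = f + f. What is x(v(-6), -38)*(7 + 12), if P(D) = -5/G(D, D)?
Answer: -5833/6 ≈ -972.17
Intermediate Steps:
G(f, J) = 2*f
v(S) = 2*S
P(D) = -5/(2*D) (P(D) = -5*1/(2*D) = -5/(2*D))
x(A, X) = -7/6 + A + X (x(A, X) = -2 + ((A + X) - 5/2/(-3)) = -2 + ((A + X) - 5/2*(-⅓)) = -2 + ((A + X) + ⅚) = -2 + (⅚ + A + X) = -7/6 + A + X)
x(v(-6), -38)*(7 + 12) = (-7/6 + 2*(-6) - 38)*(7 + 12) = (-7/6 - 12 - 38)*19 = -307/6*19 = -5833/6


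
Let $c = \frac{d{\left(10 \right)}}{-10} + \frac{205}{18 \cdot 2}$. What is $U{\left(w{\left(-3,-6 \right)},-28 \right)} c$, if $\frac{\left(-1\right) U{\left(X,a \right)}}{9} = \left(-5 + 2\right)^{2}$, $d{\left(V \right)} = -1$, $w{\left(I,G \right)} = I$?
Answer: $- \frac{9387}{20} \approx -469.35$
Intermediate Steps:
$U{\left(X,a \right)} = -81$ ($U{\left(X,a \right)} = - 9 \left(-5 + 2\right)^{2} = - 9 \left(-3\right)^{2} = \left(-9\right) 9 = -81$)
$c = \frac{1043}{180}$ ($c = - \frac{1}{-10} + \frac{205}{18 \cdot 2} = \left(-1\right) \left(- \frac{1}{10}\right) + \frac{205}{36} = \frac{1}{10} + 205 \cdot \frac{1}{36} = \frac{1}{10} + \frac{205}{36} = \frac{1043}{180} \approx 5.7944$)
$U{\left(w{\left(-3,-6 \right)},-28 \right)} c = \left(-81\right) \frac{1043}{180} = - \frac{9387}{20}$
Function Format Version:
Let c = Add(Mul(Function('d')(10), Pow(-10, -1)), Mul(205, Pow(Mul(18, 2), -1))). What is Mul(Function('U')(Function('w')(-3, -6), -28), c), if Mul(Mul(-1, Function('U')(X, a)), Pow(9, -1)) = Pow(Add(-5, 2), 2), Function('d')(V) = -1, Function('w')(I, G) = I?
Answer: Rational(-9387, 20) ≈ -469.35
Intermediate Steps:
Function('U')(X, a) = -81 (Function('U')(X, a) = Mul(-9, Pow(Add(-5, 2), 2)) = Mul(-9, Pow(-3, 2)) = Mul(-9, 9) = -81)
c = Rational(1043, 180) (c = Add(Mul(-1, Pow(-10, -1)), Mul(205, Pow(Mul(18, 2), -1))) = Add(Mul(-1, Rational(-1, 10)), Mul(205, Pow(36, -1))) = Add(Rational(1, 10), Mul(205, Rational(1, 36))) = Add(Rational(1, 10), Rational(205, 36)) = Rational(1043, 180) ≈ 5.7944)
Mul(Function('U')(Function('w')(-3, -6), -28), c) = Mul(-81, Rational(1043, 180)) = Rational(-9387, 20)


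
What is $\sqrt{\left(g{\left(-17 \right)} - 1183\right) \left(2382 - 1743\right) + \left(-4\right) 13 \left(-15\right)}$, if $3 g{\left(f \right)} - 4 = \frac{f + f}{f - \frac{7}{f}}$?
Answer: $\frac{2 i \sqrt{416323838}}{47} \approx 868.26 i$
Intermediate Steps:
$g{\left(f \right)} = \frac{4}{3} + \frac{2 f}{3 \left(f - \frac{7}{f}\right)}$ ($g{\left(f \right)} = \frac{4}{3} + \frac{\left(f + f\right) \frac{1}{f - \frac{7}{f}}}{3} = \frac{4}{3} + \frac{2 f \frac{1}{f - \frac{7}{f}}}{3} = \frac{4}{3} + \frac{2 f}{3 \left(f - \frac{7}{f}\right)}$)
$\sqrt{\left(g{\left(-17 \right)} - 1183\right) \left(2382 - 1743\right) + \left(-4\right) 13 \left(-15\right)} = \sqrt{\left(\frac{2 \left(-14 + 3 \left(-17\right)^{2}\right)}{3 \left(-7 + \left(-17\right)^{2}\right)} - 1183\right) \left(2382 - 1743\right) + \left(-4\right) 13 \left(-15\right)} = \sqrt{\left(\frac{2 \left(-14 + 3 \cdot 289\right)}{3 \left(-7 + 289\right)} - 1183\right) 639 - -780} = \sqrt{\left(\frac{2 \left(-14 + 867\right)}{3 \cdot 282} - 1183\right) 639 + 780} = \sqrt{\left(\frac{2}{3} \cdot \frac{1}{282} \cdot 853 - 1183\right) 639 + 780} = \sqrt{\left(\frac{853}{423} - 1183\right) 639 + 780} = \sqrt{\left(- \frac{499556}{423}\right) 639 + 780} = \sqrt{- \frac{35468476}{47} + 780} = \sqrt{- \frac{35431816}{47}} = \frac{2 i \sqrt{416323838}}{47}$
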